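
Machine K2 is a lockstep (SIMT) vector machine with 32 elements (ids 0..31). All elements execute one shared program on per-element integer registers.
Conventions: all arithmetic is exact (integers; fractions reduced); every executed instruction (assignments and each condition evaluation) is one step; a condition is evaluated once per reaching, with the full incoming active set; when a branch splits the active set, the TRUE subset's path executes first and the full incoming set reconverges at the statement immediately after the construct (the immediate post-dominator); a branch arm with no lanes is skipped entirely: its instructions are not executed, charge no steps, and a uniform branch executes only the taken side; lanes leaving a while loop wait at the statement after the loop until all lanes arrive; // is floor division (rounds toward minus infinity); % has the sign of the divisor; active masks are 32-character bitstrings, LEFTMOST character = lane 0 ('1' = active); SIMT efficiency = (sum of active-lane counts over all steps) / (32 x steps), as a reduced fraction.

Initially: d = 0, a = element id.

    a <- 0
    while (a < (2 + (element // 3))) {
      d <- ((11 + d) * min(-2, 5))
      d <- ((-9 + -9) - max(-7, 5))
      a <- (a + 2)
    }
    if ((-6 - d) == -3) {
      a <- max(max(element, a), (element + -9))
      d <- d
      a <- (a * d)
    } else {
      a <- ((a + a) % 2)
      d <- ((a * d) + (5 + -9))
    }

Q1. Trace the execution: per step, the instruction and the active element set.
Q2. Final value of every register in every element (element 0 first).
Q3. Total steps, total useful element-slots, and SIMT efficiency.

step 0: a <- 0                       11111111111111111111111111111111
step 1: eval (a < (2 + (element // 3))) 11111111111111111111111111111111
step 2: d <- ((11 + d) * min(-2, 5)) 11111111111111111111111111111111
step 3: d <- ((-9 + -9) - max(-7, 5)) 11111111111111111111111111111111
step 4: a <- (a + 2)                 11111111111111111111111111111111
step 5: eval (a < (2 + (element // 3))) 11111111111111111111111111111111
step 6: d <- ((11 + d) * min(-2, 5)) 00011111111111111111111111111111
step 7: d <- ((-9 + -9) - max(-7, 5)) 00011111111111111111111111111111
step 8: a <- (a + 2)                 00011111111111111111111111111111
step 9: eval (a < (2 + (element // 3))) 00011111111111111111111111111111
step 10: d <- ((11 + d) * min(-2, 5)) 00000000011111111111111111111111
step 11: d <- ((-9 + -9) - max(-7, 5)) 00000000011111111111111111111111
step 12: a <- (a + 2)                 00000000011111111111111111111111
step 13: eval (a < (2 + (element // 3))) 00000000011111111111111111111111
step 14: d <- ((11 + d) * min(-2, 5)) 00000000000000011111111111111111
step 15: d <- ((-9 + -9) - max(-7, 5)) 00000000000000011111111111111111
step 16: a <- (a + 2)                 00000000000000011111111111111111
step 17: eval (a < (2 + (element // 3))) 00000000000000011111111111111111
step 18: d <- ((11 + d) * min(-2, 5)) 00000000000000000000011111111111
step 19: d <- ((-9 + -9) - max(-7, 5)) 00000000000000000000011111111111
step 20: a <- (a + 2)                 00000000000000000000011111111111
step 21: eval (a < (2 + (element // 3))) 00000000000000000000011111111111
step 22: d <- ((11 + d) * min(-2, 5)) 00000000000000000000000000011111
step 23: d <- ((-9 + -9) - max(-7, 5)) 00000000000000000000000000011111
step 24: a <- (a + 2)                 00000000000000000000000000011111
step 25: eval (a < (2 + (element // 3))) 00000000000000000000000000011111
step 26: eval ((-6 - d) == -3)        11111111111111111111111111111111
step 27: a <- ((a + a) % 2)           11111111111111111111111111111111
step 28: d <- ((a * d) + (5 + -9))    11111111111111111111111111111111

Answer: 29 steps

d: -4,-4,-4,-4,-4,-4,-4,-4,-4,-4,-4,-4,-4,-4,-4,-4,-4,-4,-4,-4,-4,-4,-4,-4,-4,-4,-4,-4,-4,-4,-4,-4
a: 0,0,0,0,0,0,0,0,0,0,0,0,0,0,0,0,0,0,0,0,0,0,0,0,0,0,0,0,0,0,0,0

steps = 29; useful = 628; efficiency = 628/928 = 157/232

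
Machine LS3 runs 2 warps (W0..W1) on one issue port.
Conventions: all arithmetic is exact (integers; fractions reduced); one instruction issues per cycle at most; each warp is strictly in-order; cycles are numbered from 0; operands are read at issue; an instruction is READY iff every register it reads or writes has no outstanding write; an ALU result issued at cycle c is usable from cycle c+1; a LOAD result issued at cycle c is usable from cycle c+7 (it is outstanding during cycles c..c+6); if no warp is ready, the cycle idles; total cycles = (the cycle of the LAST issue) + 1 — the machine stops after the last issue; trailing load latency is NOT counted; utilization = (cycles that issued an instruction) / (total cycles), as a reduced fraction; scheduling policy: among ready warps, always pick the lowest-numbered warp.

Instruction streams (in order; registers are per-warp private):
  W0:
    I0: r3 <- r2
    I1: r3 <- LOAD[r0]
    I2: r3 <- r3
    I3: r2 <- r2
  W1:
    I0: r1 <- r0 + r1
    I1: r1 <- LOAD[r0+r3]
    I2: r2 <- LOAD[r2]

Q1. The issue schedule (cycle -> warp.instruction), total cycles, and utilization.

cycle 0: W0.I0
cycle 1: W0.I1
cycle 2: W1.I0
cycle 3: W1.I1
cycle 4: W1.I2
cycle 5: idle
cycle 6: idle
cycle 7: idle
cycle 8: W0.I2
cycle 9: W0.I3

Answer: 10 cycles, utilization 7/10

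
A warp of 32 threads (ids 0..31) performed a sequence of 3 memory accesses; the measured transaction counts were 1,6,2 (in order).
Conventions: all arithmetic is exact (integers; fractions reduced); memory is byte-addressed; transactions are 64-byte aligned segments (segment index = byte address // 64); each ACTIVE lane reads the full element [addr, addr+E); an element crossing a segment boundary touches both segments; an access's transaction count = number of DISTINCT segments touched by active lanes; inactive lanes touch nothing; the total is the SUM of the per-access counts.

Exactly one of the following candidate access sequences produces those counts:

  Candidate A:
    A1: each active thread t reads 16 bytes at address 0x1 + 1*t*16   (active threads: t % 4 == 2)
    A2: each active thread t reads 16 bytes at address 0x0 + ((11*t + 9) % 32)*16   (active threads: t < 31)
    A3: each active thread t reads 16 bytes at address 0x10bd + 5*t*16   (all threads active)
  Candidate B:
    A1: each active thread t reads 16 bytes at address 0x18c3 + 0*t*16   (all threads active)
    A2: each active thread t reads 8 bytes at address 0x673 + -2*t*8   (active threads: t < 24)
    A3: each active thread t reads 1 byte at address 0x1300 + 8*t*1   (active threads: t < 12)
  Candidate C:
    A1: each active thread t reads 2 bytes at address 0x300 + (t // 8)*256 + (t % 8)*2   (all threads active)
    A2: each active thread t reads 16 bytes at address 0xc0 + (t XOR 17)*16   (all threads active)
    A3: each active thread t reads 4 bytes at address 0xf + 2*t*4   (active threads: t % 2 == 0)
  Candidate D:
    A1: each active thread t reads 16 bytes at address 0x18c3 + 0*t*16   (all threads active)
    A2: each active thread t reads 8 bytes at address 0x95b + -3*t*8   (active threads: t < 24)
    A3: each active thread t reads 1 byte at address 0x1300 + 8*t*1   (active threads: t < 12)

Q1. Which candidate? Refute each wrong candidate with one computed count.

A: A1 gives 8 transactions, not 1
C: A1 gives 4 transactions, not 1
D: A2 gives 10 transactions, not 6
B: all counts match (1,6,2)

Answer: B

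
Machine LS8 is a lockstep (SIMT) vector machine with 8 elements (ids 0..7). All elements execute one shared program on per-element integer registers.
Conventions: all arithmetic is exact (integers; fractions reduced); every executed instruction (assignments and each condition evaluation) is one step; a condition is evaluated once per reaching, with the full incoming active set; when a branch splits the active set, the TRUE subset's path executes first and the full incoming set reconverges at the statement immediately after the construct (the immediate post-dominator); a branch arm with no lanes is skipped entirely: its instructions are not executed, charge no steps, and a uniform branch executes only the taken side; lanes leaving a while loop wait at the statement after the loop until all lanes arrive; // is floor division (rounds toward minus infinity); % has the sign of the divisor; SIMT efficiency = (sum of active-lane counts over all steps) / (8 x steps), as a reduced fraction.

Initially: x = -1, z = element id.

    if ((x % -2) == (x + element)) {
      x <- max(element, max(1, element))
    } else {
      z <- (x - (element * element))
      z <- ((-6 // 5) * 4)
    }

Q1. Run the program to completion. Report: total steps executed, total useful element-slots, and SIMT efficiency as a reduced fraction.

Answer: 4 steps, 23 useful, 23/32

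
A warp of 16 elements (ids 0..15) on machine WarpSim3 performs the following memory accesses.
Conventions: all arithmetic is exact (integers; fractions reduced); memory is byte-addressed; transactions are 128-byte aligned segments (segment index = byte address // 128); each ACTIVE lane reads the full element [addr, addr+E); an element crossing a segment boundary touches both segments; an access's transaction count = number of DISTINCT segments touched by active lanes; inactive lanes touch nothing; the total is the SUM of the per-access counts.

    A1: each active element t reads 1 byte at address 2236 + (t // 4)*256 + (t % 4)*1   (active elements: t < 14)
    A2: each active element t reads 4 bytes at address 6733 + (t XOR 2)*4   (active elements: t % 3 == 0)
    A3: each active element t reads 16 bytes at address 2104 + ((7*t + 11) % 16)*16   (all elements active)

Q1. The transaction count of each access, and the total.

A1: 4 transactions
A2: 2 transactions
A3: 3 transactions

Answer: 4,2,3; total 9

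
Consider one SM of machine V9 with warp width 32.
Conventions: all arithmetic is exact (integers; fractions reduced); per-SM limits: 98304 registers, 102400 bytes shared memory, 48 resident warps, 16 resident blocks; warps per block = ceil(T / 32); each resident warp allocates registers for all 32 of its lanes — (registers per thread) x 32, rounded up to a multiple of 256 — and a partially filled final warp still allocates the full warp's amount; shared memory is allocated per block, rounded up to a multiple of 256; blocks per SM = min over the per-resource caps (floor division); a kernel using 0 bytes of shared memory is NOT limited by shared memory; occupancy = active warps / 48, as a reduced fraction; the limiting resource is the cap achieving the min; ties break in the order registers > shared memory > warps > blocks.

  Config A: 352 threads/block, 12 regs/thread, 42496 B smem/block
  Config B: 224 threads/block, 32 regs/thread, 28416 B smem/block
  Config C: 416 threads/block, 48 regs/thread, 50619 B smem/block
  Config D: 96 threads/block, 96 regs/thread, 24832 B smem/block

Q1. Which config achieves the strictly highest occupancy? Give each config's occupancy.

occupancies: A 11/24, B 7/16, C 13/24, D 1/4

Answer: C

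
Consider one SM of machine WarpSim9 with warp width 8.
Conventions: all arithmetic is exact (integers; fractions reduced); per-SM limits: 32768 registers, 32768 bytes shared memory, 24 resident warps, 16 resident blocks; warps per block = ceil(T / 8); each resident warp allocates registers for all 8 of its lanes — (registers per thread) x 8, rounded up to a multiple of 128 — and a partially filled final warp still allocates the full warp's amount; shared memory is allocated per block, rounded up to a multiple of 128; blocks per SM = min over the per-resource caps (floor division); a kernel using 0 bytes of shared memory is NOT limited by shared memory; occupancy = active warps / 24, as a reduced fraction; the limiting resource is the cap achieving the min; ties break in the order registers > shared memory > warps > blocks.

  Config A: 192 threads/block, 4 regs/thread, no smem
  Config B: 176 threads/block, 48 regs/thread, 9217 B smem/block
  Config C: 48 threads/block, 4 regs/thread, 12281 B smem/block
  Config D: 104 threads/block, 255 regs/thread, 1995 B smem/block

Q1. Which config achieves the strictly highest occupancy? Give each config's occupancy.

occupancies: A 1, B 11/12, C 1/2, D 13/24

Answer: A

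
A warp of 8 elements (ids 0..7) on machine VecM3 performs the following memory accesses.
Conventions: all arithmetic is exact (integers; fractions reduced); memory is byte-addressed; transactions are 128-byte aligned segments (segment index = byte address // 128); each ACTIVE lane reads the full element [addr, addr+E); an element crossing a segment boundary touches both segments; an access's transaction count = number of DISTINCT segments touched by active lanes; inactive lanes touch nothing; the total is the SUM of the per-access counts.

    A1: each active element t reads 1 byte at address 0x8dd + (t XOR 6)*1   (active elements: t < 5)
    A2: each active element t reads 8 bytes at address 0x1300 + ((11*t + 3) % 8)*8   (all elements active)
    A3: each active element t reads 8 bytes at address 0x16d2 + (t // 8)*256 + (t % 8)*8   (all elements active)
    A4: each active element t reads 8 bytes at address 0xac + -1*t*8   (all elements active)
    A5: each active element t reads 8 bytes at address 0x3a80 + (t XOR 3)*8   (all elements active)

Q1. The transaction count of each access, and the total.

A1: 1 transaction
A2: 1 transaction
A3: 2 transactions
A4: 2 transactions
A5: 1 transaction

Answer: 1,1,2,2,1; total 7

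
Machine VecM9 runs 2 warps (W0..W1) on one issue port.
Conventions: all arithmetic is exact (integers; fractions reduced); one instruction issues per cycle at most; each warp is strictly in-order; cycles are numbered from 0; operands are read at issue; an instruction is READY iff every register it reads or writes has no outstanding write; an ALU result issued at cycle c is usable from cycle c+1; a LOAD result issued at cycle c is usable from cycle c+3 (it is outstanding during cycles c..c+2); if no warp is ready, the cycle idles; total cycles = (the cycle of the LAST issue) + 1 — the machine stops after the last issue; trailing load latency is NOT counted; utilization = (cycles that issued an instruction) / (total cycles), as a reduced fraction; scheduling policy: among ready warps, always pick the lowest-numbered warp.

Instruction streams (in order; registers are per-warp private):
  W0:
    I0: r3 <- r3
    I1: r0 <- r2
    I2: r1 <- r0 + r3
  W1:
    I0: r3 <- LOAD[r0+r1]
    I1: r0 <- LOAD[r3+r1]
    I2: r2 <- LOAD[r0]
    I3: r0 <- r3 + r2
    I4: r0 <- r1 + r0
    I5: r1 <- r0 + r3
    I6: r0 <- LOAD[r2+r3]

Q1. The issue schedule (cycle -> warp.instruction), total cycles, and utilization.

cycle 0: W0.I0
cycle 1: W0.I1
cycle 2: W0.I2
cycle 3: W1.I0
cycle 4: idle
cycle 5: idle
cycle 6: W1.I1
cycle 7: idle
cycle 8: idle
cycle 9: W1.I2
cycle 10: idle
cycle 11: idle
cycle 12: W1.I3
cycle 13: W1.I4
cycle 14: W1.I5
cycle 15: W1.I6

Answer: 16 cycles, utilization 5/8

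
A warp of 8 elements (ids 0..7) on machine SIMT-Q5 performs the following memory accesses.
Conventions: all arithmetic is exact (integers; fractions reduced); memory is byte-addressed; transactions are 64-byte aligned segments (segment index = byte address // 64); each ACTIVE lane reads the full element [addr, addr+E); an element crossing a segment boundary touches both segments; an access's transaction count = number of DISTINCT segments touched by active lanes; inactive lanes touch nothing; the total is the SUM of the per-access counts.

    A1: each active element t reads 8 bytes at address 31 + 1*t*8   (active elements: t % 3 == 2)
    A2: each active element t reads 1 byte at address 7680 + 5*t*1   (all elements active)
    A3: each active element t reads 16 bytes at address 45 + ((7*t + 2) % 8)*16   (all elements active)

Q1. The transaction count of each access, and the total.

A1: 2 transactions
A2: 1 transaction
A3: 3 transactions

Answer: 2,1,3; total 6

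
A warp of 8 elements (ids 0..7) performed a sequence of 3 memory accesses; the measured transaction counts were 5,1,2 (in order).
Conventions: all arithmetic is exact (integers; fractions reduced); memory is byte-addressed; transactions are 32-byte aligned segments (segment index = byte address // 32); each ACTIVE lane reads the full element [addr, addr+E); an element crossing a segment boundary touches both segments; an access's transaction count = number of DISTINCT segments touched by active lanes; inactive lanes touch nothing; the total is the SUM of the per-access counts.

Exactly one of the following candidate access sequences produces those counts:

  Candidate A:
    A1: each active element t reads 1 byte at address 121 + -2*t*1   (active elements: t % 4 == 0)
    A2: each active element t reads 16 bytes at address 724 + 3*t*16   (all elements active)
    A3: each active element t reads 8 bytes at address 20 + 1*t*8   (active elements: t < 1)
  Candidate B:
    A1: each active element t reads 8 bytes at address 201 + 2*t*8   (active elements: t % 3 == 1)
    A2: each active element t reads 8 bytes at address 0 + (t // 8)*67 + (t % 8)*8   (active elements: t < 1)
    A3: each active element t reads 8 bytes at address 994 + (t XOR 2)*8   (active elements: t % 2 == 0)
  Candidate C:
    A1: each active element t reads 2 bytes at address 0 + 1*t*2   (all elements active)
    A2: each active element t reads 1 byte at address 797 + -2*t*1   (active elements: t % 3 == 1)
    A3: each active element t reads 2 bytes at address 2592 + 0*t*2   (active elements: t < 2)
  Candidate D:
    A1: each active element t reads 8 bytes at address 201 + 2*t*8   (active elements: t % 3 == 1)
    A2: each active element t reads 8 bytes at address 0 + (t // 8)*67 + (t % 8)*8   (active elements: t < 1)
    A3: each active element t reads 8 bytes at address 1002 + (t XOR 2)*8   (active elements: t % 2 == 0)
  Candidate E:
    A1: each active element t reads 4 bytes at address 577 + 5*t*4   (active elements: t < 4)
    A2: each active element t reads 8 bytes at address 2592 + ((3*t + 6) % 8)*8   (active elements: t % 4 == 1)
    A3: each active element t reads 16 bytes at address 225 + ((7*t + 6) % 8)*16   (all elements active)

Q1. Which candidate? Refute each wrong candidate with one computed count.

A: A1 gives 1 transaction, not 5
C: A1 gives 1 transaction, not 5
D: A3 gives 3 transactions, not 2
E: A1 gives 3 transactions, not 5
B: all counts match (5,1,2)

Answer: B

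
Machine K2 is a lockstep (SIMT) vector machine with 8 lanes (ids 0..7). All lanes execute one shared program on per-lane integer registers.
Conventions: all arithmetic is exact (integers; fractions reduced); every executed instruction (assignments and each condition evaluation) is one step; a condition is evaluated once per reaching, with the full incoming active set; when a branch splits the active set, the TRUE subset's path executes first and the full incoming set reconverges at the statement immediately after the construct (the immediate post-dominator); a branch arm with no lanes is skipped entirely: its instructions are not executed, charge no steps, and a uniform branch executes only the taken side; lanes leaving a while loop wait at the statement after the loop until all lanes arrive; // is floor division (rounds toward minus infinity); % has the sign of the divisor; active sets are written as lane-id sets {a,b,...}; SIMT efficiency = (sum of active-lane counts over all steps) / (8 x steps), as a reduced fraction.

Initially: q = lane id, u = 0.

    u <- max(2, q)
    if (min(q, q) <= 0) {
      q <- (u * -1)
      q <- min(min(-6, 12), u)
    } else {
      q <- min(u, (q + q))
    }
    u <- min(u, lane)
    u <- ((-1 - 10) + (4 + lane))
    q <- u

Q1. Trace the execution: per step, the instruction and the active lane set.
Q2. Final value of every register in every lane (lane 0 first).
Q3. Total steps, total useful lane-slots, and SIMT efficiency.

step 0: u <- max(2, q)               {0,1,2,3,4,5,6,7}
step 1: eval (min(q, q) <= 0)        {0,1,2,3,4,5,6,7}
step 2: q <- (u * -1)                {0}
step 3: q <- min(min(-6, 12), u)     {0}
step 4: q <- min(u, (q + q))         {1,2,3,4,5,6,7}
step 5: u <- min(u, lane)            {0,1,2,3,4,5,6,7}
step 6: u <- ((-1 - 10) + (4 + lane)) {0,1,2,3,4,5,6,7}
step 7: q <- u                       {0,1,2,3,4,5,6,7}

Answer: 8 steps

q: -7,-6,-5,-4,-3,-2,-1,0
u: -7,-6,-5,-4,-3,-2,-1,0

steps = 8; useful = 49; efficiency = 49/64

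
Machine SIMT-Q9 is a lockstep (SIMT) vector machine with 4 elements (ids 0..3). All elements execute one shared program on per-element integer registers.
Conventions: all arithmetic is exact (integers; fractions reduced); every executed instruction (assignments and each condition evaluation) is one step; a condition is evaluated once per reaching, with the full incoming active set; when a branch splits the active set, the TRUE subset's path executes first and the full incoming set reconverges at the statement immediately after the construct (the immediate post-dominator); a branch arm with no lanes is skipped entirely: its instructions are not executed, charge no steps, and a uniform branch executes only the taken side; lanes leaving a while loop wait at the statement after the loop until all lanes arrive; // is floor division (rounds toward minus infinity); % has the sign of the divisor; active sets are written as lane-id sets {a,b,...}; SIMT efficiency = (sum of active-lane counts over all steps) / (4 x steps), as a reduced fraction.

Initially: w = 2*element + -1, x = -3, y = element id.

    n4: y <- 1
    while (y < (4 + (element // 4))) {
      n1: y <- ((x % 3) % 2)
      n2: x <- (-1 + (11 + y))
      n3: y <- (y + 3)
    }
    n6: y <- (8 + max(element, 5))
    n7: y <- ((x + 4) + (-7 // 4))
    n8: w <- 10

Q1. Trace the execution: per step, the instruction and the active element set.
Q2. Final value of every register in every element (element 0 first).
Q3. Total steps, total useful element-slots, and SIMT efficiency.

step 0: y <- 1                       {0,1,2,3}
step 1: eval (y < (4 + (element // 4))) {0,1,2,3}
step 2: y <- ((x % 3) % 2)           {0,1,2,3}
step 3: x <- (-1 + (11 + y))         {0,1,2,3}
step 4: y <- (y + 3)                 {0,1,2,3}
step 5: eval (y < (4 + (element // 4))) {0,1,2,3}
step 6: y <- ((x % 3) % 2)           {0,1,2,3}
step 7: x <- (-1 + (11 + y))         {0,1,2,3}
step 8: y <- (y + 3)                 {0,1,2,3}
step 9: eval (y < (4 + (element // 4))) {0,1,2,3}
step 10: y <- (8 + max(element, 5))   {0,1,2,3}
step 11: y <- ((x + 4) + (-7 // 4))   {0,1,2,3}
step 12: w <- 10                      {0,1,2,3}

Answer: 13 steps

w: 10,10,10,10
x: 11,11,11,11
y: 13,13,13,13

steps = 13; useful = 52; efficiency = 52/52 = 1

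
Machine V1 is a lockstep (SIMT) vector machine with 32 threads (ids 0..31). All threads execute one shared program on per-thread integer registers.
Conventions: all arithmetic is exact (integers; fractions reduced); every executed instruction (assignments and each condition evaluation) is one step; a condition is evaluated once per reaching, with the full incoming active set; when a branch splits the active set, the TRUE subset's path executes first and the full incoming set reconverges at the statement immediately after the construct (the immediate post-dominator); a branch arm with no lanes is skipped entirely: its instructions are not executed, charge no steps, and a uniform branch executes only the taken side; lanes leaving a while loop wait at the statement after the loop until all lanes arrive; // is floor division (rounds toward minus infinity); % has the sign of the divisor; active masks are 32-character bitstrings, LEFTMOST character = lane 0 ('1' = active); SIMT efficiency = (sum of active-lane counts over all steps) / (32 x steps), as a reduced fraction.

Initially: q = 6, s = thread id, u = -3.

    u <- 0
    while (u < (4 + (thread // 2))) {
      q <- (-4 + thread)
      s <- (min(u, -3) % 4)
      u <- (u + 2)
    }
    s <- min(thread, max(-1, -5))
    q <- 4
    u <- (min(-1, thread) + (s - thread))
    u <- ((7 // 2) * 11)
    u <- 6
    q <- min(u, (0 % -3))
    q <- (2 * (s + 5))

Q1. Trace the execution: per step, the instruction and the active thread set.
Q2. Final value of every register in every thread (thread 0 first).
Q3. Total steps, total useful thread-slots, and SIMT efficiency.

step 0: u <- 0                       11111111111111111111111111111111
step 1: eval (u < (4 + (thread // 2))) 11111111111111111111111111111111
step 2: q <- (-4 + thread)           11111111111111111111111111111111
step 3: s <- (min(u, -3) % 4)        11111111111111111111111111111111
step 4: u <- (u + 2)                 11111111111111111111111111111111
step 5: eval (u < (4 + (thread // 2))) 11111111111111111111111111111111
step 6: q <- (-4 + thread)           11111111111111111111111111111111
step 7: s <- (min(u, -3) % 4)        11111111111111111111111111111111
step 8: u <- (u + 2)                 11111111111111111111111111111111
step 9: eval (u < (4 + (thread // 2))) 11111111111111111111111111111111
step 10: q <- (-4 + thread)           00111111111111111111111111111111
step 11: s <- (min(u, -3) % 4)        00111111111111111111111111111111
step 12: u <- (u + 2)                 00111111111111111111111111111111
step 13: eval (u < (4 + (thread // 2))) 00111111111111111111111111111111
step 14: q <- (-4 + thread)           00000011111111111111111111111111
step 15: s <- (min(u, -3) % 4)        00000011111111111111111111111111
step 16: u <- (u + 2)                 00000011111111111111111111111111
step 17: eval (u < (4 + (thread // 2))) 00000011111111111111111111111111
step 18: q <- (-4 + thread)           00000000001111111111111111111111
step 19: s <- (min(u, -3) % 4)        00000000001111111111111111111111
step 20: u <- (u + 2)                 00000000001111111111111111111111
step 21: eval (u < (4 + (thread // 2))) 00000000001111111111111111111111
step 22: q <- (-4 + thread)           00000000000000111111111111111111
step 23: s <- (min(u, -3) % 4)        00000000000000111111111111111111
step 24: u <- (u + 2)                 00000000000000111111111111111111
step 25: eval (u < (4 + (thread // 2))) 00000000000000111111111111111111
step 26: q <- (-4 + thread)           00000000000000000011111111111111
step 27: s <- (min(u, -3) % 4)        00000000000000000011111111111111
step 28: u <- (u + 2)                 00000000000000000011111111111111
step 29: eval (u < (4 + (thread // 2))) 00000000000000000011111111111111
step 30: q <- (-4 + thread)           00000000000000000000001111111111
step 31: s <- (min(u, -3) % 4)        00000000000000000000001111111111
step 32: u <- (u + 2)                 00000000000000000000001111111111
step 33: eval (u < (4 + (thread // 2))) 00000000000000000000001111111111
step 34: q <- (-4 + thread)           00000000000000000000000000111111
step 35: s <- (min(u, -3) % 4)        00000000000000000000000000111111
step 36: u <- (u + 2)                 00000000000000000000000000111111
step 37: eval (u < (4 + (thread // 2))) 00000000000000000000000000111111
step 38: q <- (-4 + thread)           00000000000000000000000000000011
step 39: s <- (min(u, -3) % 4)        00000000000000000000000000000011
step 40: u <- (u + 2)                 00000000000000000000000000000011
step 41: eval (u < (4 + (thread // 2))) 00000000000000000000000000000011
step 42: s <- min(thread, max(-1, -5)) 11111111111111111111111111111111
step 43: q <- 4                       11111111111111111111111111111111
step 44: u <- (min(-1, thread) + (s - thread)) 11111111111111111111111111111111
step 45: u <- ((7 // 2) * 11)         11111111111111111111111111111111
step 46: u <- 6                       11111111111111111111111111111111
step 47: q <- min(u, (0 % -3))        11111111111111111111111111111111
step 48: q <- (2 * (s + 5))           11111111111111111111111111111111

Answer: 49 steps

q: 8,8,8,8,8,8,8,8,8,8,8,8,8,8,8,8,8,8,8,8,8,8,8,8,8,8,8,8,8,8,8,8
s: -1,-1,-1,-1,-1,-1,-1,-1,-1,-1,-1,-1,-1,-1,-1,-1,-1,-1,-1,-1,-1,-1,-1,-1,-1,-1,-1,-1,-1,-1,-1,-1
u: 6,6,6,6,6,6,6,6,6,6,6,6,6,6,6,6,6,6,6,6,6,6,6,6,6,6,6,6,6,6,6,6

steps = 49; useful = 1056; efficiency = 1056/1568 = 33/49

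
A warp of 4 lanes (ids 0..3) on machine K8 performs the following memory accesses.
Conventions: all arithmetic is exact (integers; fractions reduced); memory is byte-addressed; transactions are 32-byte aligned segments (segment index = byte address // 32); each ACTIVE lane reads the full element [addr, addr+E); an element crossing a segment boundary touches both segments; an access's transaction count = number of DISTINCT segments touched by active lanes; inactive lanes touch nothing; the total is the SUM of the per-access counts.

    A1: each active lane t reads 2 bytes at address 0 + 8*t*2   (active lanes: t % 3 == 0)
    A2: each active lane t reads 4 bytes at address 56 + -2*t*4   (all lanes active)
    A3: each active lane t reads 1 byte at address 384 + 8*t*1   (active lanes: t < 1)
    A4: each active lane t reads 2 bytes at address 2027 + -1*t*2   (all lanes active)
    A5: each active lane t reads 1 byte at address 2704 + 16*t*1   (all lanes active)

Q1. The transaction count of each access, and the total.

A1: 2 transactions
A2: 1 transaction
A3: 1 transaction
A4: 1 transaction
A5: 3 transactions

Answer: 2,1,1,1,3; total 8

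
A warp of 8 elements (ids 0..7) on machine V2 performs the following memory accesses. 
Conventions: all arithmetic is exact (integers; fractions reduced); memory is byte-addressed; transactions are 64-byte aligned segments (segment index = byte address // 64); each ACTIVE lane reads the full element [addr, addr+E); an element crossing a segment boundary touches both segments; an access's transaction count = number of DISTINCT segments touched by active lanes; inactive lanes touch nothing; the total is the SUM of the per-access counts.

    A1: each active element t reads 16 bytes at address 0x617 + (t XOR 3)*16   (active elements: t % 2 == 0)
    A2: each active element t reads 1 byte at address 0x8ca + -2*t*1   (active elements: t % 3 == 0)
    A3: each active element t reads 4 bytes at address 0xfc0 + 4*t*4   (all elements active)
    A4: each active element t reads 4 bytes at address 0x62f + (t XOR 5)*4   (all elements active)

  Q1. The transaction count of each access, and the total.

A1: 3 transactions
A2: 2 transactions
A3: 2 transactions
A4: 2 transactions

Answer: 3,2,2,2; total 9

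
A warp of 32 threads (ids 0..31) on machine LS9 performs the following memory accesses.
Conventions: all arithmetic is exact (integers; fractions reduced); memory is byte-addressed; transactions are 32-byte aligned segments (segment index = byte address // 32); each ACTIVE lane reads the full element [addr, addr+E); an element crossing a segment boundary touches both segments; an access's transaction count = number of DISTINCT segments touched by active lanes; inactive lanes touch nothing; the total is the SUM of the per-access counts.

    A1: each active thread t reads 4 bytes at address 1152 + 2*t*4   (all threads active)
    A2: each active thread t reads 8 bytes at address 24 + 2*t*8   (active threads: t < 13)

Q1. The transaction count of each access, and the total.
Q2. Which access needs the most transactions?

A1: 8 transactions
A2: 7 transactions

Answer: 8,7; total 15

Answer: A1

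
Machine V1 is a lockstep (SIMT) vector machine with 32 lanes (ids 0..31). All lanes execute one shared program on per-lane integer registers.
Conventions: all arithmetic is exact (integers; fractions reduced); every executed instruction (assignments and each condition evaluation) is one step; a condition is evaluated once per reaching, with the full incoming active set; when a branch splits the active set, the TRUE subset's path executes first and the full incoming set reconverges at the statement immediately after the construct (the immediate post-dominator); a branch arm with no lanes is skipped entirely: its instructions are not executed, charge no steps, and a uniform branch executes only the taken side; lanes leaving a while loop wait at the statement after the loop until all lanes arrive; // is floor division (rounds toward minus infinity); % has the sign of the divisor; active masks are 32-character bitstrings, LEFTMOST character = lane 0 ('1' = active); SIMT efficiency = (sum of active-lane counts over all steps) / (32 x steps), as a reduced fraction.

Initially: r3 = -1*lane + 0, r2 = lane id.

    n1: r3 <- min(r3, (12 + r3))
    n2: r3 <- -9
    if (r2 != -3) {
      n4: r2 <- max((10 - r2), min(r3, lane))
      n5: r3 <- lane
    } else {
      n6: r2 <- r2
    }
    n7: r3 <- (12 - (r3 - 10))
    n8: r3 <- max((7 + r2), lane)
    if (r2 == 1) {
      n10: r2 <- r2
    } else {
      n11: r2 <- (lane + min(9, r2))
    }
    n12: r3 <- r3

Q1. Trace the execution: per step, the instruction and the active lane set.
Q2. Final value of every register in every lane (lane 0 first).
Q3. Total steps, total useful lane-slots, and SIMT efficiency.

step 0: r3 <- min(r3, (12 + r3))     11111111111111111111111111111111
step 1: r3 <- -9                     11111111111111111111111111111111
step 2: eval (r2 != -3)              11111111111111111111111111111111
step 3: r2 <- max((10 - r2), min(r3, lane)) 11111111111111111111111111111111
step 4: r3 <- lane                   11111111111111111111111111111111
step 5: r3 <- (12 - (r3 - 10))       11111111111111111111111111111111
step 6: r3 <- max((7 + r2), lane)    11111111111111111111111111111111
step 7: eval (r2 == 1)               11111111111111111111111111111111
step 8: r2 <- r2                     00000000010000000000000000000000
step 9: r2 <- (lane + min(9, r2))    11111111101111111111111111111111
step 10: r3 <- r3                     11111111111111111111111111111111

Answer: 11 steps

r3: 17,16,15,14,13,12,11,10,9,9,10,11,12,13,14,15,16,17,18,19,20,21,22,23,24,25,26,27,28,29,30,31
r2: 9,10,10,10,10,10,10,10,10,1,10,10,10,10,10,10,10,10,10,10,11,12,13,14,15,16,17,18,19,20,21,22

steps = 11; useful = 320; efficiency = 320/352 = 10/11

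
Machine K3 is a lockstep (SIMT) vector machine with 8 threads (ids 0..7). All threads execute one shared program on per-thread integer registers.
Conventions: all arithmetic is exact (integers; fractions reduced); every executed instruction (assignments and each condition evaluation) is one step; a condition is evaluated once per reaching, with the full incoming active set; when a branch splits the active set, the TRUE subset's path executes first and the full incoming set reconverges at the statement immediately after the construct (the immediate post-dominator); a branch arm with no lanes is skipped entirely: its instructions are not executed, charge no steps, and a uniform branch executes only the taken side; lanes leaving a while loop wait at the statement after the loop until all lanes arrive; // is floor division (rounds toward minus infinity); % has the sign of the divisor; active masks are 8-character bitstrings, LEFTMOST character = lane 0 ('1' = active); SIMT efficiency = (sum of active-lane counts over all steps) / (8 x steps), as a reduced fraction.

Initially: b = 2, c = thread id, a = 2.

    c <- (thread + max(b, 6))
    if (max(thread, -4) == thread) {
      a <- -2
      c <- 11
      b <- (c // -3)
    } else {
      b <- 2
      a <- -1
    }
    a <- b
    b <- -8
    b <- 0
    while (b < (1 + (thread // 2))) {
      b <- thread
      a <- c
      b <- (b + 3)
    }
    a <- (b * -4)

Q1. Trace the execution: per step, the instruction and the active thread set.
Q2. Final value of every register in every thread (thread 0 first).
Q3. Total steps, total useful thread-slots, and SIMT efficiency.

step 0: c <- (thread + max(b, 6))    11111111
step 1: eval (max(thread, -4) == thread) 11111111
step 2: a <- -2                      11111111
step 3: c <- 11                      11111111
step 4: b <- (c // -3)               11111111
step 5: a <- b                       11111111
step 6: b <- -8                      11111111
step 7: b <- 0                       11111111
step 8: eval (b < (1 + (thread // 2))) 11111111
step 9: b <- thread                  11111111
step 10: a <- c                       11111111
step 11: b <- (b + 3)                 11111111
step 12: eval (b < (1 + (thread // 2))) 11111111
step 13: a <- (b * -4)                11111111

Answer: 14 steps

b: 3,4,5,6,7,8,9,10
c: 11,11,11,11,11,11,11,11
a: -12,-16,-20,-24,-28,-32,-36,-40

steps = 14; useful = 112; efficiency = 112/112 = 1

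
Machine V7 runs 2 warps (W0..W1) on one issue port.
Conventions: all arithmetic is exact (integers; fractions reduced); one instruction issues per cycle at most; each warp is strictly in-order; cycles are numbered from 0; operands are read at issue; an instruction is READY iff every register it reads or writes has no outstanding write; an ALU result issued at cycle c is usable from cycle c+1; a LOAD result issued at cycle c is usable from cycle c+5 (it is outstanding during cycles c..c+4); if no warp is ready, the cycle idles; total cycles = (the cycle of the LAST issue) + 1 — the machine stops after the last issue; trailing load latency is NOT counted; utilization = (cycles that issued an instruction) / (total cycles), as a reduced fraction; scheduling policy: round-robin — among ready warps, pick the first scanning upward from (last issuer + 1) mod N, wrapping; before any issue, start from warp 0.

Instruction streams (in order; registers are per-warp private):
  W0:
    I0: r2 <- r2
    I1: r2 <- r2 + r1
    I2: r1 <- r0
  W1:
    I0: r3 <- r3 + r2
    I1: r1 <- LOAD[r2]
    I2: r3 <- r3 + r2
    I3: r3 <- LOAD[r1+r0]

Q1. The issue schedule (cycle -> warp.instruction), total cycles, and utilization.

cycle 0: W0.I0
cycle 1: W1.I0
cycle 2: W0.I1
cycle 3: W1.I1
cycle 4: W0.I2
cycle 5: W1.I2
cycle 6: idle
cycle 7: idle
cycle 8: W1.I3

Answer: 9 cycles, utilization 7/9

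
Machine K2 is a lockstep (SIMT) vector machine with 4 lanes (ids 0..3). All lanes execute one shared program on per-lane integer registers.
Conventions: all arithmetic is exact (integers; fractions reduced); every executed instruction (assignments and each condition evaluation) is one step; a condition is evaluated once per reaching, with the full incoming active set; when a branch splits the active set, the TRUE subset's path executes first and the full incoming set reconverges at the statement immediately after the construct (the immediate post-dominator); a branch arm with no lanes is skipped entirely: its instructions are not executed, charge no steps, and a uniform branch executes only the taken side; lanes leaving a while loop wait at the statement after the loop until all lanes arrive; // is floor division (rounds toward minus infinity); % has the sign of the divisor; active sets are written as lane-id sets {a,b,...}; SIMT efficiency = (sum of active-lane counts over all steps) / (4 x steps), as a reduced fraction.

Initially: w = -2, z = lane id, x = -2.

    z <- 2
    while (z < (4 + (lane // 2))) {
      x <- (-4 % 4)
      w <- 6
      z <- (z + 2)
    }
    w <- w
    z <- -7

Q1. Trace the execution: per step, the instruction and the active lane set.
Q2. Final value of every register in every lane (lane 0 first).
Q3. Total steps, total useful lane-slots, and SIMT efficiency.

step 0: z <- 2                       {0,1,2,3}
step 1: eval (z < (4 + (lane // 2))) {0,1,2,3}
step 2: x <- (-4 % 4)                {0,1,2,3}
step 3: w <- 6                       {0,1,2,3}
step 4: z <- (z + 2)                 {0,1,2,3}
step 5: eval (z < (4 + (lane // 2))) {0,1,2,3}
step 6: x <- (-4 % 4)                {2,3}
step 7: w <- 6                       {2,3}
step 8: z <- (z + 2)                 {2,3}
step 9: eval (z < (4 + (lane // 2))) {2,3}
step 10: w <- w                       {0,1,2,3}
step 11: z <- -7                      {0,1,2,3}

Answer: 12 steps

w: 6,6,6,6
z: -7,-7,-7,-7
x: 0,0,0,0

steps = 12; useful = 40; efficiency = 40/48 = 5/6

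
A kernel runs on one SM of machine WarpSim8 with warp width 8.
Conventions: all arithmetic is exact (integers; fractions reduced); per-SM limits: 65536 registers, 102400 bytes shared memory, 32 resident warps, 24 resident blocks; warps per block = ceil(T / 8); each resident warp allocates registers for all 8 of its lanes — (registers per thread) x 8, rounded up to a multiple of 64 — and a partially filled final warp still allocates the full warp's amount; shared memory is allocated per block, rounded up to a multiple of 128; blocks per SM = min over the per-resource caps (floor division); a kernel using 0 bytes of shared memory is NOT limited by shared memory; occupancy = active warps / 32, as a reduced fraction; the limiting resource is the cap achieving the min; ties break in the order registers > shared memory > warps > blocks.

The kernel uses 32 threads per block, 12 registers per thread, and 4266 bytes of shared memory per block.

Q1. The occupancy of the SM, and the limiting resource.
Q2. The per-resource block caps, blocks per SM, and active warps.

Answer: occupancy 1, limited by warps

registers: 128 blocks
shared memory: 23 blocks
warps: 8 blocks
blocks: 24 blocks

Answer: 8 blocks, 32 active warps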